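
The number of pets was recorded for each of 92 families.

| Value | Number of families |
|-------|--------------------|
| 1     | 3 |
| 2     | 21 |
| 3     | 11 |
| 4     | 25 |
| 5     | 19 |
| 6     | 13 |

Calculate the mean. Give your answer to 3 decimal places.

Values: 1, 2, 3, 4, 5, 6
Σfx = 3×1 + 21×2 + 11×3 + 25×4 + 19×5 + 13×6 = 351
n = Σf = 92
Mean = 351 / 92 = 3.8152

3.815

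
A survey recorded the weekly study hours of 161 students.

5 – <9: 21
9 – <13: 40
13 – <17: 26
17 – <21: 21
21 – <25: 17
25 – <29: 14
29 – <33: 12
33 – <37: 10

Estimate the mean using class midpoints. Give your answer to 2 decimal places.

Midpoints: 7, 11, 15, 19, 23, 27, 31, 35
Σfm = 21×7 + 40×11 + 26×15 + 21×19 + 17×23 + 14×27 + 12×31 + 10×35 = 2867
n = Σf = 161
Mean = 2867 / 161 = 17.8075

17.81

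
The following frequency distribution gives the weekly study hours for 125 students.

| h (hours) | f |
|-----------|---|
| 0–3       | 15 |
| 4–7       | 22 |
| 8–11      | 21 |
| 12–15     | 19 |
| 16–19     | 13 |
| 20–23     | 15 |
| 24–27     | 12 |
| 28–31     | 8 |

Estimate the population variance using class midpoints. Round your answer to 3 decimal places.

Midpoints: 1.5, 5.5, 9.5, 13.5, 17.5, 21.5, 25.5, 29.5
n = 125, Σfm = 1691.5, mean = 13.5320
Σfm² = 31737.25
Σf(m − x̄)² = Σfm² − (Σfm)²/n = 31737.25 − 1691.5²/125 = 8847.8720
Population variance = 8847.8720 / 125 = 70.7830

70.783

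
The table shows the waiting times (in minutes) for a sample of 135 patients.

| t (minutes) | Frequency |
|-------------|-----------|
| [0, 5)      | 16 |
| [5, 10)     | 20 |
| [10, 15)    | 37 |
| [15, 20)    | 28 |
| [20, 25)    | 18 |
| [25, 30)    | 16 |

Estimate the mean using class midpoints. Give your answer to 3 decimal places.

14.722

Midpoints: 2.5, 7.5, 12.5, 17.5, 22.5, 27.5
Σfm = 16×2.5 + 20×7.5 + 37×12.5 + 28×17.5 + 18×22.5 + 16×27.5 = 1987.5
n = Σf = 135
Mean = 1987.5 / 135 = 14.7222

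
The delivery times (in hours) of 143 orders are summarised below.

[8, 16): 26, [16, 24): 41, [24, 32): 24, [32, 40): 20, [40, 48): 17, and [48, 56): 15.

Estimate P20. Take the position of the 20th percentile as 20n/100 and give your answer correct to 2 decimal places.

Cumulative frequencies: 26, 67, 91, 111, 128, 143
n = 143; position = 20n/100 = 28.6.
This falls in the class [16, 24): L = 16, F = 26, f = 41, h = 8.
20th percentile ≈ 16 + ((28.6 − 26) / 41) × 8 = 16.5073

16.51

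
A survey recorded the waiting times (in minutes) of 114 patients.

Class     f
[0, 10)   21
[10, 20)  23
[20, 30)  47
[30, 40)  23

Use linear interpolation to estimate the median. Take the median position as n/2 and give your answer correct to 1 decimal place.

22.8

Cumulative frequencies: 21, 44, 91, 114
n = 114; position = n/2 = 57.
This falls in the class [20, 30): L = 20, F = 44, f = 47, h = 10.
Median ≈ 20 + ((57 − 44) / 47) × 10 = 22.7660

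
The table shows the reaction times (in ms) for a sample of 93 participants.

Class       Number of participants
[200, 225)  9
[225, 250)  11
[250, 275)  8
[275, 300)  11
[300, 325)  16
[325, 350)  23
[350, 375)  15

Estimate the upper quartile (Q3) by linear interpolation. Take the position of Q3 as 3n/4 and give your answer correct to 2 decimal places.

341.03

Cumulative frequencies: 9, 20, 28, 39, 55, 78, 93
n = 93; position = 3n/4 = 69.75.
This falls in the class [325, 350): L = 325, F = 55, f = 23, h = 25.
Upper quartile ≈ 325 + ((69.75 − 55) / 23) × 25 = 341.0326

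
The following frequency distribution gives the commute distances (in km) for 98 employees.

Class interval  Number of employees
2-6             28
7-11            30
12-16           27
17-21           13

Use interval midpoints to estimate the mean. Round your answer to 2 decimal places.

Midpoints: 4, 9, 14, 19
Σfm = 28×4 + 30×9 + 27×14 + 13×19 = 1007
n = Σf = 98
Mean = 1007 / 98 = 10.2755

10.28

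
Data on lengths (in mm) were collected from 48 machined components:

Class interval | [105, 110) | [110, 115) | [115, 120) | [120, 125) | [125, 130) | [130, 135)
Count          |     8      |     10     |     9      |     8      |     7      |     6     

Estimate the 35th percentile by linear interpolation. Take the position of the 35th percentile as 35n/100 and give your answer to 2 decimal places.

114.40

Cumulative frequencies: 8, 18, 27, 35, 42, 48
n = 48; position = 35n/100 = 16.8.
This falls in the class [110, 115): L = 110, F = 8, f = 10, h = 5.
35th percentile ≈ 110 + ((16.8 − 8) / 10) × 5 = 114.4000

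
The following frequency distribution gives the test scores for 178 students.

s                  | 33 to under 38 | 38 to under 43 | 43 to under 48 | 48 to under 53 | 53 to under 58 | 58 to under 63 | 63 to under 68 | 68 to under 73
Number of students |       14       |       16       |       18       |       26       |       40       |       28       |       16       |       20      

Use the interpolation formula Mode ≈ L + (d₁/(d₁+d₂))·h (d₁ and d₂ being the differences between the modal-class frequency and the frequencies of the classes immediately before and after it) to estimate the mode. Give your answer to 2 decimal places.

Modal class: 53 to under 58 (highest frequency 40).
d₁ = 40 − 26 = 14, d₂ = 40 − 28 = 12
Mode ≈ 53 + (14/(14+12)) × 5 = 53 + 2.6923 = 55.6923

55.69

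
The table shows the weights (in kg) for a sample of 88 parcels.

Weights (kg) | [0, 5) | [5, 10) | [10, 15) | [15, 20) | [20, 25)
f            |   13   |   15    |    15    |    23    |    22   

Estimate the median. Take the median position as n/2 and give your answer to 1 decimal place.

Cumulative frequencies: 13, 28, 43, 66, 88
n = 88; position = n/2 = 44.
This falls in the class [15, 20): L = 15, F = 43, f = 23, h = 5.
Median ≈ 15 + ((44 − 43) / 23) × 5 = 15.2174

15.2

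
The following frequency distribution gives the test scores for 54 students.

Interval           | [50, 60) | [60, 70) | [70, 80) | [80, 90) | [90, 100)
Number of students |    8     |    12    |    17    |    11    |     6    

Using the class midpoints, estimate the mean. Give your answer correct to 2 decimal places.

74.07

Midpoints: 55, 65, 75, 85, 95
Σfm = 8×55 + 12×65 + 17×75 + 11×85 + 6×95 = 4000
n = Σf = 54
Mean = 4000 / 54 = 74.0741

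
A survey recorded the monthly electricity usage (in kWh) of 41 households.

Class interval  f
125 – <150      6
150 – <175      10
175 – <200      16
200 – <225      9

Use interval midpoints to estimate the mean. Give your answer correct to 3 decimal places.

Midpoints: 137.5, 162.5, 187.5, 212.5
Σfm = 6×137.5 + 10×162.5 + 16×187.5 + 9×212.5 = 7362.5
n = Σf = 41
Mean = 7362.5 / 41 = 179.5732

179.573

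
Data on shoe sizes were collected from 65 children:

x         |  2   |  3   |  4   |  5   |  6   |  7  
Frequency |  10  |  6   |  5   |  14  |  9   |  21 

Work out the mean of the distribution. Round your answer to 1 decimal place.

Values: 2, 3, 4, 5, 6, 7
Σfx = 10×2 + 6×3 + 5×4 + 14×5 + 9×6 + 21×7 = 329
n = Σf = 65
Mean = 329 / 65 = 5.0615

5.1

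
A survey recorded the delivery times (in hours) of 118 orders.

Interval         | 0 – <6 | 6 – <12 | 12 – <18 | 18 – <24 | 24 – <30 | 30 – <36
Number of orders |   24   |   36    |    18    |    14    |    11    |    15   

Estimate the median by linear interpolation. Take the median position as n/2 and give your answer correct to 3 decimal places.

Cumulative frequencies: 24, 60, 78, 92, 103, 118
n = 118; position = n/2 = 59.
This falls in the class 6 – <12: L = 6, F = 24, f = 36, h = 6.
Median ≈ 6 + ((59 − 24) / 36) × 6 = 11.8333

11.833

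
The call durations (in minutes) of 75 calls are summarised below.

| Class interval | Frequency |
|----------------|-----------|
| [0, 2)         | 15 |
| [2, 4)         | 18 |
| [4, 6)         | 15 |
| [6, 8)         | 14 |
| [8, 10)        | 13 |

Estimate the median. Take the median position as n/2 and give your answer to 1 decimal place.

4.6

Cumulative frequencies: 15, 33, 48, 62, 75
n = 75; position = n/2 = 37.5.
This falls in the class [4, 6): L = 4, F = 33, f = 15, h = 2.
Median ≈ 4 + ((37.5 − 33) / 15) × 2 = 4.6000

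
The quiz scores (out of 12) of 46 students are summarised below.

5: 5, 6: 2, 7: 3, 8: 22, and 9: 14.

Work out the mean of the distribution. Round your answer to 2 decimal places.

7.83

Values: 5, 6, 7, 8, 9
Σfx = 5×5 + 2×6 + 3×7 + 22×8 + 14×9 = 360
n = Σf = 46
Mean = 360 / 46 = 7.8261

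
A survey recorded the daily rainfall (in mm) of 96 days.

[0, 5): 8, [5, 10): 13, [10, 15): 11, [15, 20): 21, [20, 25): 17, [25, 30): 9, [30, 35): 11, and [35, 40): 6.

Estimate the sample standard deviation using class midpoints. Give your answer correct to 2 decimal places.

9.91

Midpoints: 2.5, 7.5, 12.5, 17.5, 22.5, 27.5, 32.5, 37.5
n = 96, Σfm = 1835, mean = 19.1146
Σfm² = 44400
Σf(m − x̄)² = Σfm² − (Σfm)²/n = 44400 − 1835²/96 = 9324.7396
Sample variance = 9324.7396 / 95 = 98.1552
Standard deviation = √98.1552 = 9.9073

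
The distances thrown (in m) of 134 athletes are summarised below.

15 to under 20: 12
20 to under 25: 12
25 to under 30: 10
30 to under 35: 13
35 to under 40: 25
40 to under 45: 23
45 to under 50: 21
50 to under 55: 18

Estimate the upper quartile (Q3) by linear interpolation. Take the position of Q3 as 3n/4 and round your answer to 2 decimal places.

46.31

Cumulative frequencies: 12, 24, 34, 47, 72, 95, 116, 134
n = 134; position = 3n/4 = 100.5.
This falls in the class 45 to under 50: L = 45, F = 95, f = 21, h = 5.
Upper quartile ≈ 45 + ((100.5 − 95) / 21) × 5 = 46.3095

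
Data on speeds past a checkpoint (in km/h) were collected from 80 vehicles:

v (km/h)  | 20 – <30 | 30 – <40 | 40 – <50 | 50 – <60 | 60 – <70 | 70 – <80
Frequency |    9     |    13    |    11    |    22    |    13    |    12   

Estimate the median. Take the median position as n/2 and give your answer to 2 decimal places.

Cumulative frequencies: 9, 22, 33, 55, 68, 80
n = 80; position = n/2 = 40.
This falls in the class 50 – <60: L = 50, F = 33, f = 22, h = 10.
Median ≈ 50 + ((40 − 33) / 22) × 10 = 53.1818

53.18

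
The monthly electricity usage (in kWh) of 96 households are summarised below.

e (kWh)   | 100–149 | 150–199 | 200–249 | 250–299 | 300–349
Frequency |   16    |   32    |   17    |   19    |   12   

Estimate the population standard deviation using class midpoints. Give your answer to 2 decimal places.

Midpoints: 124.5, 174.5, 224.5, 274.5, 324.5
n = 96, Σfm = 20502, mean = 213.5625
Σfm² = 4774474
Σf(m − x̄)² = Σfm² − (Σfm)²/n = 4774474 − 20502²/96 = 396015.6250
Population variance = 396015.6250 / 96 = 4125.1628
Standard deviation = √4125.1628 = 64.2274

64.23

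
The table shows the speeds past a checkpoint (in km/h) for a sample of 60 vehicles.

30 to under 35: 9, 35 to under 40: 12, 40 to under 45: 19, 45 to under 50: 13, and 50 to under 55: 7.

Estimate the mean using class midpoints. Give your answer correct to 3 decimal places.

42.250

Midpoints: 32.5, 37.5, 42.5, 47.5, 52.5
Σfm = 9×32.5 + 12×37.5 + 19×42.5 + 13×47.5 + 7×52.5 = 2535
n = Σf = 60
Mean = 2535 / 60 = 42.2500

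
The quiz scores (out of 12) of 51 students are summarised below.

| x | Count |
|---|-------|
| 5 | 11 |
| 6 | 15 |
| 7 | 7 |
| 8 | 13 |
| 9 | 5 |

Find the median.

Cumulative frequencies: 11, 26, 33, 46, 51
n = 51, so the median is the value in position (n+1)/2 = 26.
Position 26 falls at value 6.

6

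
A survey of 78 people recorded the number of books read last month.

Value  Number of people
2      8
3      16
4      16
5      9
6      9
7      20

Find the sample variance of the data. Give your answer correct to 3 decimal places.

Values: 2, 3, 4, 5, 6, 7
n = 78, Σfx = 367, mean = 4.7051
Σfx² = 1961
Σf(x − x̄)² = Σfx² − (Σfx)²/n = 1961 − 367²/78 = 234.2179
Sample variance = 234.2179 / 77 = 3.0418

3.042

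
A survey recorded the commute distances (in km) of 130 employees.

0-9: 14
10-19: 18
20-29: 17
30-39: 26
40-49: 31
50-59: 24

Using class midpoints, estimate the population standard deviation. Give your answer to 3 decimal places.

16.173

Midpoints: 4.5, 14.5, 24.5, 34.5, 44.5, 54.5
n = 130, Σfm = 4325, mean = 33.2692
Σfm² = 177892.5
Σf(m − x̄)² = Σfm² − (Σfm)²/n = 177892.5 − 4325²/130 = 34003.0769
Population variance = 34003.0769 / 130 = 261.5621
Standard deviation = √261.5621 = 16.1729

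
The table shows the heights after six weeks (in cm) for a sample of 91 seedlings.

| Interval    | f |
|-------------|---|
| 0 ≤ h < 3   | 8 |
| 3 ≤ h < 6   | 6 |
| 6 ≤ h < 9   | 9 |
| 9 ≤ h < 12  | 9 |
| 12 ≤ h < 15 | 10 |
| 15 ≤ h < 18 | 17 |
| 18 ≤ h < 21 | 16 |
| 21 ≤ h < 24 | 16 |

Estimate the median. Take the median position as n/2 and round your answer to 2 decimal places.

Cumulative frequencies: 8, 14, 23, 32, 42, 59, 75, 91
n = 91; position = n/2 = 45.5.
This falls in the class 15 ≤ h < 18: L = 15, F = 42, f = 17, h = 3.
Median ≈ 15 + ((45.5 − 42) / 17) × 3 = 15.6176

15.62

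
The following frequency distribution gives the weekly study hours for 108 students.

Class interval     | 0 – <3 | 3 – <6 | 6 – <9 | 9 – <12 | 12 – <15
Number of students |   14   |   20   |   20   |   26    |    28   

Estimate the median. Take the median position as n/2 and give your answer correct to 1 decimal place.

9.0

Cumulative frequencies: 14, 34, 54, 80, 108
n = 108; position = n/2 = 54.
This falls in the class 6 – <9: L = 6, F = 34, f = 20, h = 3.
Median ≈ 6 + ((54 − 34) / 20) × 3 = 9.0000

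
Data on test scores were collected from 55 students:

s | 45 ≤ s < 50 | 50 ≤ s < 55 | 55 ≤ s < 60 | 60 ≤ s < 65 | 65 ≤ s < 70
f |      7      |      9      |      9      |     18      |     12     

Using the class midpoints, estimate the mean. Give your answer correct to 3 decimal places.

Midpoints: 47.5, 52.5, 57.5, 62.5, 67.5
Σfm = 7×47.5 + 9×52.5 + 9×57.5 + 18×62.5 + 12×67.5 = 3257.5
n = Σf = 55
Mean = 3257.5 / 55 = 59.2273

59.227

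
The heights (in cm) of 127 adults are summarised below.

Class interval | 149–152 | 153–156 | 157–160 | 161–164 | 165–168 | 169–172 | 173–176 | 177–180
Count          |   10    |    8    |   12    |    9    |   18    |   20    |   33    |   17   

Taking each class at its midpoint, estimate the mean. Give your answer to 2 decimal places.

Midpoints: 150.5, 154.5, 158.5, 162.5, 166.5, 170.5, 174.5, 178.5
Σfm = 10×150.5 + 8×154.5 + 12×158.5 + 9×162.5 + 18×166.5 + 20×170.5 + 33×174.5 + 17×178.5 = 21305.5
n = Σf = 127
Mean = 21305.5 / 127 = 167.7598

167.76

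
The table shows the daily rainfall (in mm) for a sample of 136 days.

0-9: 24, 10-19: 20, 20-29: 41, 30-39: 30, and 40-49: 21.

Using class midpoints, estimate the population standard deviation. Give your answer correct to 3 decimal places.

13.001

Midpoints: 4.5, 14.5, 24.5, 34.5, 44.5
n = 136, Σfm = 3372, mean = 24.7941
Σfm² = 106594
Σf(m − x̄)² = Σfm² − (Σfm)²/n = 106594 − 3372²/136 = 22988.2353
Population variance = 22988.2353 / 136 = 169.0311
Standard deviation = √169.0311 = 13.0012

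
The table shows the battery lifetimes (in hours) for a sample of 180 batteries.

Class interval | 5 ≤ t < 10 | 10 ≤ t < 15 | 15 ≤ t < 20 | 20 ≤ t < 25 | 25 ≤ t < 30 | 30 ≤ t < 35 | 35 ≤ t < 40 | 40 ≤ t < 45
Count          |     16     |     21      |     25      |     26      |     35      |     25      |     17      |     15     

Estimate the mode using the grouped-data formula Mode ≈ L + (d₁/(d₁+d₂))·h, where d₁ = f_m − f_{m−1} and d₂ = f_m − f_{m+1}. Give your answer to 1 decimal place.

Modal class: 25 ≤ t < 30 (highest frequency 35).
d₁ = 35 − 26 = 9, d₂ = 35 − 25 = 10
Mode ≈ 25 + (9/(9+10)) × 5 = 25 + 2.3684 = 27.3684

27.4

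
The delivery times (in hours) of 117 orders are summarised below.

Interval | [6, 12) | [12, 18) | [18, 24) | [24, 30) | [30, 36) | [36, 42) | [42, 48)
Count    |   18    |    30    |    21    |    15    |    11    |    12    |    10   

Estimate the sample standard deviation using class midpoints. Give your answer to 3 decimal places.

Midpoints: 9, 15, 21, 27, 33, 39, 45
n = 117, Σfm = 2739, mean = 23.4103
Σfm² = 78885
Σf(m − x̄)² = Σfm² − (Σfm)²/n = 78885 − 2739²/117 = 14764.3077
Sample variance = 14764.3077 / 116 = 127.2785
Standard deviation = √127.2785 = 11.2818

11.282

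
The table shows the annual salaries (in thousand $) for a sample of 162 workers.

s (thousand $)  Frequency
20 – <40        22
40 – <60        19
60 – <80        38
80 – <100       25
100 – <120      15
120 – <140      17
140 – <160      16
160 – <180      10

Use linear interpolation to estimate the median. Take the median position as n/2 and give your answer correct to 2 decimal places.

Cumulative frequencies: 22, 41, 79, 104, 119, 136, 152, 162
n = 162; position = n/2 = 81.
This falls in the class 80 – <100: L = 80, F = 79, f = 25, h = 20.
Median ≈ 80 + ((81 − 79) / 25) × 20 = 81.6000

81.60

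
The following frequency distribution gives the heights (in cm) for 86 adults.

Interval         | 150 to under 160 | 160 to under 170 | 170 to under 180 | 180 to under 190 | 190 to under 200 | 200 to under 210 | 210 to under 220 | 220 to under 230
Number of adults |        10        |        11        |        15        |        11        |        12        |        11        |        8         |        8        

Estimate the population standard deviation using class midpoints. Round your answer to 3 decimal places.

21.535

Midpoints: 155, 165, 175, 185, 195, 205, 215, 225
n = 86, Σfm = 16140, mean = 187.6744
Σfm² = 3068950
Σf(m − x̄)² = Σfm² − (Σfm)²/n = 3068950 − 16140²/86 = 39884.8837
Population variance = 39884.8837 / 86 = 463.7777
Standard deviation = √463.7777 = 21.5355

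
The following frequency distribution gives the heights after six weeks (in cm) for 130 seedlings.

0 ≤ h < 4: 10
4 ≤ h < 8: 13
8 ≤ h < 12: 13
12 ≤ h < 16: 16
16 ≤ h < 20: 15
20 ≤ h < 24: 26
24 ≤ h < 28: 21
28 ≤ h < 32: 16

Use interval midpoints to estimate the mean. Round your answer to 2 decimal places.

Midpoints: 2, 6, 10, 14, 18, 22, 26, 30
Σfm = 10×2 + 13×6 + 13×10 + 16×14 + 15×18 + 26×22 + 21×26 + 16×30 = 2320
n = Σf = 130
Mean = 2320 / 130 = 17.8462

17.85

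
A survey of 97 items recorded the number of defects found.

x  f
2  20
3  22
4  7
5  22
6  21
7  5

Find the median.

4

Cumulative frequencies: 20, 42, 49, 71, 92, 97
n = 97, so the median is the value in position (n+1)/2 = 49.
Position 49 falls at value 4.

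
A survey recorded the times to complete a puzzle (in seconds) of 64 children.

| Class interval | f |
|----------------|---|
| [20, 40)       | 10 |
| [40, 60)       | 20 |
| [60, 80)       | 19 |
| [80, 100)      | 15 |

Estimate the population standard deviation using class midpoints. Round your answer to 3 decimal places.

Midpoints: 30, 50, 70, 90
n = 64, Σfm = 3980, mean = 62.1875
Σfm² = 273600
Σf(m − x̄)² = Σfm² − (Σfm)²/n = 273600 − 3980²/64 = 26093.7500
Population variance = 26093.7500 / 64 = 407.7148
Standard deviation = √407.7148 = 20.1919

20.192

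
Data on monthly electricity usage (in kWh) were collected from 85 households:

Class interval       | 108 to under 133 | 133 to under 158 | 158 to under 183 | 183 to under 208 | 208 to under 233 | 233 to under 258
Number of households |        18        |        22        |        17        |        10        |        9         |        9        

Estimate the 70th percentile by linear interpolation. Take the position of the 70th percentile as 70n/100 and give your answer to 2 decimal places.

189.25

Cumulative frequencies: 18, 40, 57, 67, 76, 85
n = 85; position = 70n/100 = 59.5.
This falls in the class 183 to under 208: L = 183, F = 57, f = 10, h = 25.
70th percentile ≈ 183 + ((59.5 − 57) / 10) × 25 = 189.2500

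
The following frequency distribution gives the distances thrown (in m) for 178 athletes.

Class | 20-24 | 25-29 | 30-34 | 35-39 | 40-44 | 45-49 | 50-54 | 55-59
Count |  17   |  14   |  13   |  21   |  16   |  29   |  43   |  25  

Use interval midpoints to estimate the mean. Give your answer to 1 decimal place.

Midpoints: 22, 27, 32, 37, 42, 47, 52, 57
Σfm = 17×22 + 14×27 + 13×32 + 21×37 + 16×42 + 29×47 + 43×52 + 25×57 = 7641
n = Σf = 178
Mean = 7641 / 178 = 42.9270

42.9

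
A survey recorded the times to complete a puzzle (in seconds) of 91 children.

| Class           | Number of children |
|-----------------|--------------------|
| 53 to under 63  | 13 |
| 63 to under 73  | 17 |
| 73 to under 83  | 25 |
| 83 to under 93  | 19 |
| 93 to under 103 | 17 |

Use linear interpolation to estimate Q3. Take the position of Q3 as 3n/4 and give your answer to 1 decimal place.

90.0

Cumulative frequencies: 13, 30, 55, 74, 91
n = 91; position = 3n/4 = 68.25.
This falls in the class 83 to under 93: L = 83, F = 55, f = 19, h = 10.
Upper quartile ≈ 83 + ((68.25 − 55) / 19) × 10 = 89.9737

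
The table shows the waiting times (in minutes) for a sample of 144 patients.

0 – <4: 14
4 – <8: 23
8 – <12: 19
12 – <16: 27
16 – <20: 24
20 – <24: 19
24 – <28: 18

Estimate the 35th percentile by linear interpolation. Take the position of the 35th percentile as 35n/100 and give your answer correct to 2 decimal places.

10.82

Cumulative frequencies: 14, 37, 56, 83, 107, 126, 144
n = 144; position = 35n/100 = 50.4.
This falls in the class 8 – <12: L = 8, F = 37, f = 19, h = 4.
35th percentile ≈ 8 + ((50.4 − 37) / 19) × 4 = 10.8211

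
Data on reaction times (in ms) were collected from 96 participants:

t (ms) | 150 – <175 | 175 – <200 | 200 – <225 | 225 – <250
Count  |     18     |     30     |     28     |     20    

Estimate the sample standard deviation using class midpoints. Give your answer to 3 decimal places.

Midpoints: 162.5, 187.5, 212.5, 237.5
n = 96, Σfm = 19250, mean = 200.5208
Σfm² = 3922500
Σf(m − x̄)² = Σfm² − (Σfm)²/n = 3922500 − 19250²/96 = 62473.9583
Sample variance = 62473.9583 / 95 = 657.6206
Standard deviation = √657.6206 = 25.6441

25.644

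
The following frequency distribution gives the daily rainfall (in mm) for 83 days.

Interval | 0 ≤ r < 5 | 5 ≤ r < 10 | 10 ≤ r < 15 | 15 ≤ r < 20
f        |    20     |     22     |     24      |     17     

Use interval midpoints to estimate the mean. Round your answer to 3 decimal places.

9.789

Midpoints: 2.5, 7.5, 12.5, 17.5
Σfm = 20×2.5 + 22×7.5 + 24×12.5 + 17×17.5 = 812.5
n = Σf = 83
Mean = 812.5 / 83 = 9.7892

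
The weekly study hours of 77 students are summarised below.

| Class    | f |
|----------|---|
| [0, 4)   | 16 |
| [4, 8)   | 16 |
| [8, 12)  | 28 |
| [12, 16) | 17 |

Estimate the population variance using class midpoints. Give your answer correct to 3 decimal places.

Midpoints: 2, 6, 10, 14
n = 77, Σfm = 646, mean = 8.3896
Σfm² = 6772
Σf(m − x̄)² = Σfm² − (Σfm)²/n = 6772 − 646²/77 = 1352.3117
Population variance = 1352.3117 / 77 = 17.5625

17.562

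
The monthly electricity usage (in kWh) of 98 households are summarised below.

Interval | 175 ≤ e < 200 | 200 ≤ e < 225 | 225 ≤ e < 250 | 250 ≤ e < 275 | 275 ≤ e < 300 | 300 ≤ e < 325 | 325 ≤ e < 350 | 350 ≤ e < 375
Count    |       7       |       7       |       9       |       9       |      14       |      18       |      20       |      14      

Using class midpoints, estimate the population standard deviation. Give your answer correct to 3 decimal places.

52.860

Midpoints: 187.5, 212.5, 237.5, 262.5, 287.5, 312.5, 337.5, 362.5
n = 98, Σfm = 28775, mean = 293.6224
Σfm² = 8722812.5
Σf(m − x̄)² = Σfm² − (Σfm)²/n = 8722812.5 − 28775²/98 = 273826.5306
Population variance = 273826.5306 / 98 = 2794.1483
Standard deviation = √2794.1483 = 52.8597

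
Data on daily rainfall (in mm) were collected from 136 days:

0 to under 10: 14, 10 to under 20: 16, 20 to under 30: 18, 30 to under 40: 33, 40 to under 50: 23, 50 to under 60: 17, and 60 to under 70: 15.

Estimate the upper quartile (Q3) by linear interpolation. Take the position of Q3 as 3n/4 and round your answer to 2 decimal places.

49.13

Cumulative frequencies: 14, 30, 48, 81, 104, 121, 136
n = 136; position = 3n/4 = 102.
This falls in the class 40 to under 50: L = 40, F = 81, f = 23, h = 10.
Upper quartile ≈ 40 + ((102 − 81) / 23) × 10 = 49.1304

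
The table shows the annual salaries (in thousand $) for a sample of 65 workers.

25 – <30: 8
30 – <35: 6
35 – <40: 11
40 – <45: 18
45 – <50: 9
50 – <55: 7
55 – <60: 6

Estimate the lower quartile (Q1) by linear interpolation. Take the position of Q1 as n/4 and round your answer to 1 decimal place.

Cumulative frequencies: 8, 14, 25, 43, 52, 59, 65
n = 65; position = n/4 = 16.25.
This falls in the class 35 – <40: L = 35, F = 14, f = 11, h = 5.
Lower quartile ≈ 35 + ((16.25 − 14) / 11) × 5 = 36.0227

36.0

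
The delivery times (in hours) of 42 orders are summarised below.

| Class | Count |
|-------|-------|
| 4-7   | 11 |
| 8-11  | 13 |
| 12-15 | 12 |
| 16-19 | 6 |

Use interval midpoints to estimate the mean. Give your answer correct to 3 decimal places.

Midpoints: 5.5, 9.5, 13.5, 17.5
Σfm = 11×5.5 + 13×9.5 + 12×13.5 + 6×17.5 = 451
n = Σf = 42
Mean = 451 / 42 = 10.7381

10.738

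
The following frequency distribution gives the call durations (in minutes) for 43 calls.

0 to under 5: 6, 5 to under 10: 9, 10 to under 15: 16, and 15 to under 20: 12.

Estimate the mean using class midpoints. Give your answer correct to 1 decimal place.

Midpoints: 2.5, 7.5, 12.5, 17.5
Σfm = 6×2.5 + 9×7.5 + 16×12.5 + 12×17.5 = 492.5
n = Σf = 43
Mean = 492.5 / 43 = 11.4535

11.5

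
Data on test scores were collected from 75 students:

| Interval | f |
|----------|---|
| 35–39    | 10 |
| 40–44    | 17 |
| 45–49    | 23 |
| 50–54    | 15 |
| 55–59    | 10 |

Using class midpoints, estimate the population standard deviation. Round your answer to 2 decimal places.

6.11

Midpoints: 37, 42, 47, 52, 57
n = 75, Σfm = 3515, mean = 46.8667
Σfm² = 167535
Σf(m − x̄)² = Σfm² − (Σfm)²/n = 167535 − 3515²/75 = 2798.6667
Population variance = 2798.6667 / 75 = 37.3156
Standard deviation = √37.3156 = 6.1086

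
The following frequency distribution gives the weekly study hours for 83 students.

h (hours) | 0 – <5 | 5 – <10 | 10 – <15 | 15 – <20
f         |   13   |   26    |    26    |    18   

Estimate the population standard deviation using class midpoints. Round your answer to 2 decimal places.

Midpoints: 2.5, 7.5, 12.5, 17.5
n = 83, Σfm = 867.5, mean = 10.4518
Σfm² = 11118.75
Σf(m − x̄)² = Σfm² − (Σfm)²/n = 11118.75 − 867.5²/83 = 2051.8072
Population variance = 2051.8072 / 83 = 24.7206
Standard deviation = √24.7206 = 4.9720

4.97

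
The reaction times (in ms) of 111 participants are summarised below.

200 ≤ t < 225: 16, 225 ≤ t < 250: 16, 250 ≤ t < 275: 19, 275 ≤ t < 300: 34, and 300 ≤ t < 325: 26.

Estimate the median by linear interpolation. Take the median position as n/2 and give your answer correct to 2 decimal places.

278.31

Cumulative frequencies: 16, 32, 51, 85, 111
n = 111; position = n/2 = 55.5.
This falls in the class 275 ≤ t < 300: L = 275, F = 51, f = 34, h = 25.
Median ≈ 275 + ((55.5 − 51) / 34) × 25 = 278.3088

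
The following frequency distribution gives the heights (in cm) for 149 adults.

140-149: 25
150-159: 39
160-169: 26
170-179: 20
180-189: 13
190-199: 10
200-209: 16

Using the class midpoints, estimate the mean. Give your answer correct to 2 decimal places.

167.92

Midpoints: 144.5, 154.5, 164.5, 174.5, 184.5, 194.5, 204.5
Σfm = 25×144.5 + 39×154.5 + 26×164.5 + 20×174.5 + 13×184.5 + 10×194.5 + 16×204.5 = 25020.5
n = Σf = 149
Mean = 25020.5 / 149 = 167.9228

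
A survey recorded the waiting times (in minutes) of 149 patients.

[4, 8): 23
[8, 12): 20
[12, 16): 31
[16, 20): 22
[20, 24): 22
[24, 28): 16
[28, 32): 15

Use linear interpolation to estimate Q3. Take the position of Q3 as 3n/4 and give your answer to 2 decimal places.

Cumulative frequencies: 23, 43, 74, 96, 118, 134, 149
n = 149; position = 3n/4 = 111.75.
This falls in the class [20, 24): L = 20, F = 96, f = 22, h = 4.
Upper quartile ≈ 20 + ((111.75 − 96) / 22) × 4 = 22.8636

22.86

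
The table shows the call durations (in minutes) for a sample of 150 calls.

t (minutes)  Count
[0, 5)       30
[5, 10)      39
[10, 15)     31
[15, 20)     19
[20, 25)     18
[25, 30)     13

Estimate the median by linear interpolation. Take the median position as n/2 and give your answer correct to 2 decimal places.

Cumulative frequencies: 30, 69, 100, 119, 137, 150
n = 150; position = n/2 = 75.
This falls in the class [10, 15): L = 10, F = 69, f = 31, h = 5.
Median ≈ 10 + ((75 − 69) / 31) × 5 = 10.9677

10.97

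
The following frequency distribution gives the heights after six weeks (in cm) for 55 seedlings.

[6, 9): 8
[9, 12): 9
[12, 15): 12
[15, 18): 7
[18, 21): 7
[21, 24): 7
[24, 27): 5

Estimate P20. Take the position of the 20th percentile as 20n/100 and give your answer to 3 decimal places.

Cumulative frequencies: 8, 17, 29, 36, 43, 50, 55
n = 55; position = 20n/100 = 11.
This falls in the class [9, 12): L = 9, F = 8, f = 9, h = 3.
20th percentile ≈ 9 + ((11 − 8) / 9) × 3 = 10.0000

10.000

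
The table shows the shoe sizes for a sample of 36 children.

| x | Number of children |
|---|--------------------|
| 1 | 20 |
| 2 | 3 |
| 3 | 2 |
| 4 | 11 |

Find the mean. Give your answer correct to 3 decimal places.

Values: 1, 2, 3, 4
Σfx = 20×1 + 3×2 + 2×3 + 11×4 = 76
n = Σf = 36
Mean = 76 / 36 = 2.1111

2.111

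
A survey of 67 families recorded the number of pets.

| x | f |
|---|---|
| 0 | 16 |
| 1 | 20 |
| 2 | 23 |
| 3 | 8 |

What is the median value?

Cumulative frequencies: 16, 36, 59, 67
n = 67, so the median is the value in position (n+1)/2 = 34.
Position 34 falls at value 1.

1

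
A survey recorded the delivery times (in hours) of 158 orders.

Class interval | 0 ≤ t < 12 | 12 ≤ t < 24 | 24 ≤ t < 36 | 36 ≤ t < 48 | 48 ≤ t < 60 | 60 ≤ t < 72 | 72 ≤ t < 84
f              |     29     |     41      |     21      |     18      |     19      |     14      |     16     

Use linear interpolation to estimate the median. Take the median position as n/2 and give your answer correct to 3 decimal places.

Cumulative frequencies: 29, 70, 91, 109, 128, 142, 158
n = 158; position = n/2 = 79.
This falls in the class 24 ≤ t < 36: L = 24, F = 70, f = 21, h = 12.
Median ≈ 24 + ((79 − 70) / 21) × 12 = 29.1429

29.143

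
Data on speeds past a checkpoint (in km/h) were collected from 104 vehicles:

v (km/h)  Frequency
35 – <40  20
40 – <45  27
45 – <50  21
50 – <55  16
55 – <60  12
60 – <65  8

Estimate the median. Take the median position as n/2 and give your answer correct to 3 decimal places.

46.190

Cumulative frequencies: 20, 47, 68, 84, 96, 104
n = 104; position = n/2 = 52.
This falls in the class 45 – <50: L = 45, F = 47, f = 21, h = 5.
Median ≈ 45 + ((52 − 47) / 21) × 5 = 46.1905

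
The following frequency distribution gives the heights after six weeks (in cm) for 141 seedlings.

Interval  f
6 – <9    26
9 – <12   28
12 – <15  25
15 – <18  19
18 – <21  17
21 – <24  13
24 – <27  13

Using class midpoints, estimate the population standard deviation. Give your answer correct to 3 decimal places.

Midpoints: 7.5, 10.5, 13.5, 16.5, 19.5, 22.5, 25.5
n = 141, Σfm = 2095.5, mean = 14.8617
Σfm² = 35777.25
Σf(m − x̄)² = Σfm² − (Σfm)²/n = 35777.25 − 2095.5²/141 = 4634.5532
Population variance = 4634.5532 / 141 = 32.8692
Standard deviation = √32.8692 = 5.7332

5.733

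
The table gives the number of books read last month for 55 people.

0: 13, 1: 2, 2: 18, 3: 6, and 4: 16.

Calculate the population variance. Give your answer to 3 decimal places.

2.221

Values: 0, 1, 2, 3, 4
n = 55, Σfx = 120, mean = 2.1818
Σfx² = 384
Σf(x − x̄)² = Σfx² − (Σfx)²/n = 384 − 120²/55 = 122.1818
Population variance = 122.1818 / 55 = 2.2215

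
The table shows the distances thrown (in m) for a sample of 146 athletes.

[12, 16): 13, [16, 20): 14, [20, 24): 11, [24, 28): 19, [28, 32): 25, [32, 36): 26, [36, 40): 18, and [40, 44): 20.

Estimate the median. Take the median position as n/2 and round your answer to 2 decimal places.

30.56

Cumulative frequencies: 13, 27, 38, 57, 82, 108, 126, 146
n = 146; position = n/2 = 73.
This falls in the class [28, 32): L = 28, F = 57, f = 25, h = 4.
Median ≈ 28 + ((73 − 57) / 25) × 4 = 30.5600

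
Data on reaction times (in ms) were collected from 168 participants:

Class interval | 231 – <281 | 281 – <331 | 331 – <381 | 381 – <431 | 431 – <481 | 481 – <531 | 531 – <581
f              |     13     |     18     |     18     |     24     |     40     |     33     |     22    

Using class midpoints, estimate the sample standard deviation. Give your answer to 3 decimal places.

89.898

Midpoints: 256, 306, 356, 406, 456, 506, 556
n = 168, Σfm = 72158, mean = 429.5119
Σfm² = 32342348
Σf(m − x̄)² = Σfm² − (Σfm)²/n = 32342348 − 72158²/168 = 1349627.9762
Sample variance = 1349627.9762 / 167 = 8081.6046
Standard deviation = √8081.6046 = 89.8977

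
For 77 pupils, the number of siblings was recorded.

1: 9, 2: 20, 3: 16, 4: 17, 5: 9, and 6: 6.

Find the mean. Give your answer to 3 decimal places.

3.195

Values: 1, 2, 3, 4, 5, 6
Σfx = 9×1 + 20×2 + 16×3 + 17×4 + 9×5 + 6×6 = 246
n = Σf = 77
Mean = 246 / 77 = 3.1948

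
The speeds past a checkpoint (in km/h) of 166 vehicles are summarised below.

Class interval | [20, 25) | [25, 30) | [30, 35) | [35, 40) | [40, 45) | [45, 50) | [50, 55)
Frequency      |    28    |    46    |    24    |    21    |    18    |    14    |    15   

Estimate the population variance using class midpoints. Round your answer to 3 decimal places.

Midpoints: 22.5, 27.5, 32.5, 37.5, 42.5, 47.5, 52.5
n = 166, Σfm = 5680, mean = 34.2169
Σfm² = 209287.5
Σf(m − x̄)² = Σfm² − (Σfm)²/n = 209287.5 − 5680²/166 = 14935.6928
Population variance = 14935.6928 / 166 = 89.9741

89.974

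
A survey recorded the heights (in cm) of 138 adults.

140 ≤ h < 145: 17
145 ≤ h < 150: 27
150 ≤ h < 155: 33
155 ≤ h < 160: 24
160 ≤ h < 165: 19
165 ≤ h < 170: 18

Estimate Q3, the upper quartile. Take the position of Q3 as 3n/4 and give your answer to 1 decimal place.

Cumulative frequencies: 17, 44, 77, 101, 120, 138
n = 138; position = 3n/4 = 103.5.
This falls in the class 160 ≤ h < 165: L = 160, F = 101, f = 19, h = 5.
Upper quartile ≈ 160 + ((103.5 − 101) / 19) × 5 = 160.6579

160.7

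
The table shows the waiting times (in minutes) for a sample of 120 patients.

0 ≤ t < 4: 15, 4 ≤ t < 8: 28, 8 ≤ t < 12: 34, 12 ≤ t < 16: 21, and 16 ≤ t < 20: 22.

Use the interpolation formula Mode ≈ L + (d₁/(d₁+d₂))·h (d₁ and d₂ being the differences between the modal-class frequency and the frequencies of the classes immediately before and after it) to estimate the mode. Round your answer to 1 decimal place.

9.3

Modal class: 8 ≤ t < 12 (highest frequency 34).
d₁ = 34 − 28 = 6, d₂ = 34 − 21 = 13
Mode ≈ 8 + (6/(6+13)) × 4 = 8 + 1.2632 = 9.2632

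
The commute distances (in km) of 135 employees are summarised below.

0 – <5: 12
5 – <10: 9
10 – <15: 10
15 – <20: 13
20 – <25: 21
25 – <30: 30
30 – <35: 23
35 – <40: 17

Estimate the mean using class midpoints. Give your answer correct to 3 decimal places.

Midpoints: 2.5, 7.5, 12.5, 17.5, 22.5, 27.5, 32.5, 37.5
Σfm = 12×2.5 + 9×7.5 + 10×12.5 + 13×17.5 + 21×22.5 + 30×27.5 + 23×32.5 + 17×37.5 = 3132.5
n = Σf = 135
Mean = 3132.5 / 135 = 23.2037

23.204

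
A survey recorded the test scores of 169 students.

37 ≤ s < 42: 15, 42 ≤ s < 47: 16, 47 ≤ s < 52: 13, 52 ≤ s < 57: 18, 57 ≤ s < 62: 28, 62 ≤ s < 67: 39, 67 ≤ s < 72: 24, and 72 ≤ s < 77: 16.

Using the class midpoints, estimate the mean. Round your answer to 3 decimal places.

58.997

Midpoints: 39.5, 44.5, 49.5, 54.5, 59.5, 64.5, 69.5, 74.5
Σfm = 15×39.5 + 16×44.5 + 13×49.5 + 18×54.5 + 28×59.5 + 39×64.5 + 24×69.5 + 16×74.5 = 9970.5
n = Σf = 169
Mean = 9970.5 / 169 = 58.9970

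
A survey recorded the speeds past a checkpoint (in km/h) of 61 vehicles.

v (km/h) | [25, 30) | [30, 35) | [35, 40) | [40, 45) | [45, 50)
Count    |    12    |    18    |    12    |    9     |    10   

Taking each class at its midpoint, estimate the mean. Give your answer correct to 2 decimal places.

Midpoints: 27.5, 32.5, 37.5, 42.5, 47.5
Σfm = 12×27.5 + 18×32.5 + 12×37.5 + 9×42.5 + 10×47.5 = 2222.5
n = Σf = 61
Mean = 2222.5 / 61 = 36.4344

36.43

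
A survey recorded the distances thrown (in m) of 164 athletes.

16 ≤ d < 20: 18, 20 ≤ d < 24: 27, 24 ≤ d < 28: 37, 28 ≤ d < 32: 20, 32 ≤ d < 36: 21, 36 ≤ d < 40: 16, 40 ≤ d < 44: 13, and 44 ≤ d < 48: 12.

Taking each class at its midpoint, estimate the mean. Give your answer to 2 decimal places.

29.88

Midpoints: 18, 22, 26, 30, 34, 38, 42, 46
Σfm = 18×18 + 27×22 + 37×26 + 20×30 + 21×34 + 16×38 + 13×42 + 12×46 = 4900
n = Σf = 164
Mean = 4900 / 164 = 29.8780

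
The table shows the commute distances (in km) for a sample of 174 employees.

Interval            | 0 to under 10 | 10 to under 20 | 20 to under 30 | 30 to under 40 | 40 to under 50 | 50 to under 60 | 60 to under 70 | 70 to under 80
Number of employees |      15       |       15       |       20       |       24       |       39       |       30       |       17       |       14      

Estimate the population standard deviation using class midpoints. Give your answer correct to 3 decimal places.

Midpoints: 5, 15, 25, 35, 45, 55, 65, 75
n = 174, Σfm = 7200, mean = 41.3793
Σfm² = 365950
Σf(m − x̄)² = Σfm² − (Σfm)²/n = 365950 − 7200²/174 = 68018.9655
Population variance = 68018.9655 / 174 = 390.9136
Standard deviation = √390.9136 = 19.7715

19.772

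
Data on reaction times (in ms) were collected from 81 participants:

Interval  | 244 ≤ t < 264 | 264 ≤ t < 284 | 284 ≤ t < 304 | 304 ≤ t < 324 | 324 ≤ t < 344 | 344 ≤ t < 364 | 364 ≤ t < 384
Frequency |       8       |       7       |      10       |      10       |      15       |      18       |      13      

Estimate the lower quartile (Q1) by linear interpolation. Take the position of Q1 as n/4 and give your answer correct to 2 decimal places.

Cumulative frequencies: 8, 15, 25, 35, 50, 68, 81
n = 81; position = n/4 = 20.25.
This falls in the class 284 ≤ t < 304: L = 284, F = 15, f = 10, h = 20.
Lower quartile ≈ 284 + ((20.25 − 15) / 10) × 20 = 294.5000

294.50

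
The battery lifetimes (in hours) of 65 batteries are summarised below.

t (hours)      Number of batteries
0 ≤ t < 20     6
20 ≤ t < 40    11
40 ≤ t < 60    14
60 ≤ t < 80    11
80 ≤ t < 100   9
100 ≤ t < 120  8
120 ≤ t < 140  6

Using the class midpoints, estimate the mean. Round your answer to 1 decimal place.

Midpoints: 10, 30, 50, 70, 90, 110, 130
Σfm = 6×10 + 11×30 + 14×50 + 11×70 + 9×90 + 8×110 + 6×130 = 4330
n = Σf = 65
Mean = 4330 / 65 = 66.6154

66.6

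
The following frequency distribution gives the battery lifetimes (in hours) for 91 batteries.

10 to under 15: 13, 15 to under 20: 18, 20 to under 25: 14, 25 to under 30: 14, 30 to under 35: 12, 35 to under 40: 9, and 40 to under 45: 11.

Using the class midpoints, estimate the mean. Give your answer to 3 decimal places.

Midpoints: 12.5, 17.5, 22.5, 27.5, 32.5, 37.5, 42.5
Σfm = 13×12.5 + 18×17.5 + 14×22.5 + 14×27.5 + 12×32.5 + 9×37.5 + 11×42.5 = 2372.5
n = Σf = 91
Mean = 2372.5 / 91 = 26.0714

26.071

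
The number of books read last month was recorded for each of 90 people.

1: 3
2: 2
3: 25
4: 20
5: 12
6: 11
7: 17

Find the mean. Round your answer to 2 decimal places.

Values: 1, 2, 3, 4, 5, 6, 7
Σfx = 3×1 + 2×2 + 25×3 + 20×4 + 12×5 + 11×6 + 17×7 = 407
n = Σf = 90
Mean = 407 / 90 = 4.5222

4.52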